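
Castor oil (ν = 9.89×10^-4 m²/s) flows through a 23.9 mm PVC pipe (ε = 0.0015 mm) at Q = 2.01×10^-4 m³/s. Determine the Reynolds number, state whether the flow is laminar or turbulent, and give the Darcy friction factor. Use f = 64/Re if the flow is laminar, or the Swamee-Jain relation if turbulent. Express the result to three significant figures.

Re ≈ 10.8; laminar; f = 64/Re ≈ 5.91

V = 4Q/(πD²) = 0.4480 m/s
Re = VD/ν = 0.4480·0.0239/9.89×10^-4 = 10.8
Re < 2300 → laminar → f = 64/Re = 5.911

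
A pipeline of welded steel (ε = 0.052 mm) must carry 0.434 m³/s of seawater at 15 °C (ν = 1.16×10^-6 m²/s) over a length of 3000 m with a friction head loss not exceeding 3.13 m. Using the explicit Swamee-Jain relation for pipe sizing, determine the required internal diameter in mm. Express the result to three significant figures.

D ≈ 735 mm

Swamee-Jain (Type III): D = 0.66·[ε^1.25·(LQ²/(gh_f))^4.75 + ν·Q^9.4·(L/(gh_f))^5.2]^0.04
LQ²/(gh_f) = 18.40; L/(gh_f) = 97.70
Term 1 = ε^1.25·(…)^4.75 = 4.50; Term 2 = ν·Q^9.4·(…)^5.2 = 10.1
D = 0.66·(4.50 + 10.1)^0.04 = 0.7347 m = 735 mm
Check: V = 1.02 m/s, Re = 6.48×10^5, f = 0.01367, h_f = 2.98 m ≈ 3.13 m ✓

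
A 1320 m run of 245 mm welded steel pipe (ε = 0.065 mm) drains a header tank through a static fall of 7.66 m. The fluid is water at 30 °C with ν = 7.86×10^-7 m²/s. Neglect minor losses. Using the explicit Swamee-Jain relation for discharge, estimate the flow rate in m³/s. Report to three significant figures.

Q ≈ 0.0618 m³/s

Swamee-Jain (Type II): Q = -0.965·√(gD⁵h_f/L)·ln[ε/(3.7D) + √(3.17ν²L/(gD³h_f))]
√(gD⁵h_f/L) = √(9.81·0.245⁵·7.66/1320) = 0.007089
ε/(3.7D) = 7.17×10^-5; √(3.17ν²L/(gD³h_f)) = 4.84×10^-5
Q = -0.965·0.007089·ln(1.201×10^-4) = 0.06175 m³/s
Check: V = 1.31 m/s, Re = 4.08×10^5, f = 0.01635, h_f = 7.70 m ≈ 7.66 m ✓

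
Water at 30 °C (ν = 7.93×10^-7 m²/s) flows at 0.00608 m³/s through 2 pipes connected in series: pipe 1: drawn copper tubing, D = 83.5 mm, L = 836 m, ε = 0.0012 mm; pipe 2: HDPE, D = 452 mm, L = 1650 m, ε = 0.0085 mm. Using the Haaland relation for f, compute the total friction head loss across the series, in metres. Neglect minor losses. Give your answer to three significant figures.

Pipe 1: V = 1.110 m/s, Re = 1.17×10^5, ε/D = 1.44×10^-5, f = 0.01732, h_1 = f(L/D)V²/2g = 10.89 m
Pipe 2: V = 0.03789 m/s, Re = 2.16×10^4, ε/D = 1.88×10^-5, f = 0.02529, h_2 = f(L/D)V²/2g = 0.006754 m
Series → Q common, losses add: H = Σh = 10.90 m

H ≈ 10.9 m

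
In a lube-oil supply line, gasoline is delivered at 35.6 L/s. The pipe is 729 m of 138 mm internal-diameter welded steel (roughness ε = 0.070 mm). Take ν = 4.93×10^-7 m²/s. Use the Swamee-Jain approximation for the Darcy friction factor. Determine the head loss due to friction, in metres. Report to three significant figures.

V = 4Q/(πD²) = 4·0.0356/(π·0.138²) = 2.380 m/s
Re = VD/ν = 2.380·0.138/4.93×10^-7 = 6.66×10^5 → turbulent
ε/D = 0.070/138 = 5.07×10^-4
Swamee-Jain: f = 0.01759
h_f = f(L/D)V²/(2g) = 0.01759·(729/0.138)·2.380²/(2·9.81) = 26.84 m

h_f ≈ 26.8 m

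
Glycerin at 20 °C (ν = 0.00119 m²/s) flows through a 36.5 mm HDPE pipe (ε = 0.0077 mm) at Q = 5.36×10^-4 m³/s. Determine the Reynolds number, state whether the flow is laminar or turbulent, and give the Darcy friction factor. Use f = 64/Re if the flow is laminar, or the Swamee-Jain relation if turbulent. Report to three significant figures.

V = 4Q/(πD²) = 0.5123 m/s
Re = VD/ν = 0.5123·0.0365/0.00119 = 15.7
Re < 2300 → laminar → f = 64/Re = 4.073

Re ≈ 15.7; laminar; f = 64/Re ≈ 4.07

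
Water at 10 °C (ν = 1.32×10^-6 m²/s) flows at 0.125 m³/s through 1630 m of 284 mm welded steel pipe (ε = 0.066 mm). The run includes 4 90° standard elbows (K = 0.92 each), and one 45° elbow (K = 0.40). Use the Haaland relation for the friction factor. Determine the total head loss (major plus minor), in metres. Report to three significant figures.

V = 4Q/(πD²) = 1.973 m/s; V²/2g = 0.1985 m
Re = 4.25×10^5, ε/D = 2.32×10^-4 → f = 0.01579 (Haaland)
Major: h_f = f(L/D)·V²/2g = 0.01579·5739·0.1985 = 17.99 m
Minor: ΣK = 4.08; h_m = ΣK·V²/2g = 0.8097 m
Total H_L = 17.99 + 0.8097 = 18.80 m

H_L ≈ 18.8 m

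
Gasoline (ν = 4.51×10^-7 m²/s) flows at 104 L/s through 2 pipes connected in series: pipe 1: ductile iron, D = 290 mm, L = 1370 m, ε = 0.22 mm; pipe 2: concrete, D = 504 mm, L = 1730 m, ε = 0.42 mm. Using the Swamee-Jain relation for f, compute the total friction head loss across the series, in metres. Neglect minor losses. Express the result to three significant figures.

Pipe 1: V = 1.575 m/s, Re = 1.01×10^6, ε/D = 7.59×10^-4, f = 0.01884, h_1 = f(L/D)V²/2g = 11.25 m
Pipe 2: V = 0.5213 m/s, Re = 5.83×10^5, ε/D = 8.33×10^-4, f = 0.01949, h_2 = f(L/D)V²/2g = 0.9268 m
Series → Q common, losses add: H = Σh = 12.17 m

H ≈ 12.2 m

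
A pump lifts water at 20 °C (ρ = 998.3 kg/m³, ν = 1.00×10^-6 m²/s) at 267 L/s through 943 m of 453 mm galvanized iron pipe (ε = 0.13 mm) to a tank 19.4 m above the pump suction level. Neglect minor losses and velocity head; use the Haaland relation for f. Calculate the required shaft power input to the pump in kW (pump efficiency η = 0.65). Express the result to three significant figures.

P_shaft ≈ 96.4 kW

V = 4Q/(πD²) = 1.657 m/s; Re = 7.50×10^5; ε/D = 2.87×10^-4; f = 0.01568
h_f = f(L/D)V²/2g = 4.565 m
Total head H = z + h_f = 19.4 + 4.565 = 23.97 m
P_hyd = ρgQH = 998.3·9.81·0.267·23.97 = 62.67 kW
P_shaft = P_hyd/η = 62.67/0.65 = 96.41 kW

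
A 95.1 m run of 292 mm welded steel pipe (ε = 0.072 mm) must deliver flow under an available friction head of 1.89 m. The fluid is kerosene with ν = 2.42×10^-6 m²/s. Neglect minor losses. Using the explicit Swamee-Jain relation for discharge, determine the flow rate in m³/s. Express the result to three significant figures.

Q ≈ 0.176 m³/s

Swamee-Jain (Type II): Q = -0.965·√(gD⁵h_f/L)·ln[ε/(3.7D) + √(3.17ν²L/(gD³h_f))]
√(gD⁵h_f/L) = √(9.81·0.292⁵·1.89/95.1) = 0.02034
ε/(3.7D) = 6.66×10^-5; √(3.17ν²L/(gD³h_f)) = 6.18×10^-5
Q = -0.965·0.02034·ln(1.285×10^-4) = 0.1759 m³/s
Check: V = 2.63 m/s, Re = 3.17×10^5, f = 0.01658, h_f = 1.90 m ≈ 1.89 m ✓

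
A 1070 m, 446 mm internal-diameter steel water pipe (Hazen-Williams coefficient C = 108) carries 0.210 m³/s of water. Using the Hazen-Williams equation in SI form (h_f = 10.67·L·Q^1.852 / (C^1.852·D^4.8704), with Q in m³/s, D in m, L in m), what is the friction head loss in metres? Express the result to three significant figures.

h_f = 10.67·1070·0.210^1.852 / (108^1.852·0.446^4.8704) = 5.550 m

h_f ≈ 5.55 m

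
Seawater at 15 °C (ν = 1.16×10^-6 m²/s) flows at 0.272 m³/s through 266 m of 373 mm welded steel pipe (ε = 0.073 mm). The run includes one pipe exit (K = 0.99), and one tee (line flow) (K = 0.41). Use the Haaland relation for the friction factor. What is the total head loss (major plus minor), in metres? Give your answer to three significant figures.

V = 4Q/(πD²) = 2.489 m/s; V²/2g = 0.3158 m
Re = 8.00×10^5, ε/D = 1.96×10^-4 → f = 0.01474 (Haaland)
Major: h_f = f(L/D)·V²/2g = 0.01474·713.1·0.3158 = 3.319 m
Minor: ΣK = 1.40; h_m = ΣK·V²/2g = 0.4421 m
Total H_L = 3.319 + 0.4421 = 3.761 m

H_L ≈ 3.76 m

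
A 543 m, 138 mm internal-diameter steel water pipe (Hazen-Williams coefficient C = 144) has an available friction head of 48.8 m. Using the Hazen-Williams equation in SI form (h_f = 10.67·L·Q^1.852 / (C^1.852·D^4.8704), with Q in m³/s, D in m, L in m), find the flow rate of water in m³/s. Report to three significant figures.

Q ≈ 0.0597 m³/s

Rearranging: Q = [h_f·C^1.852·D^4.8704 / (10.67·L)]^(1/1.852)
Q = [48.8·144^1.852·0.138^4.8704 / (10.67·543)]^0.540 = 0.05974 m³/s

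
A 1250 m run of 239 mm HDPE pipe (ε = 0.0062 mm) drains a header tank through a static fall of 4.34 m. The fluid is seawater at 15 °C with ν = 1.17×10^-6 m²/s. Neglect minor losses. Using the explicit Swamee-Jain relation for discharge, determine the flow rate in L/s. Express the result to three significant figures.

Swamee-Jain (Type II): Q = -0.965·√(gD⁵h_f/L)·ln[ε/(3.7D) + √(3.17ν²L/(gD³h_f))]
√(gD⁵h_f/L) = √(9.81·0.239⁵·4.34/1250) = 0.005154
ε/(3.7D) = 7.01×10^-6; √(3.17ν²L/(gD³h_f)) = 9.66×10^-5
Q = -0.965·0.005154·ln(1.036×10^-4) = 0.04563 m³/s
Check: V = 1.02 m/s, Re = 2.08×10^5, f = 0.01566, h_f = 4.32 m ≈ 4.34 m ✓

Q ≈ 45.6 L/s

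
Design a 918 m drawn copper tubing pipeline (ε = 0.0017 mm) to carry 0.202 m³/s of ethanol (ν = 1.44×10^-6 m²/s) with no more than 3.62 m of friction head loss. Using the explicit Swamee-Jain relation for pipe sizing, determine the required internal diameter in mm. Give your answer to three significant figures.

Swamee-Jain (Type III): D = 0.66·[ε^1.25·(LQ²/(gh_f))^4.75 + ν·Q^9.4·(L/(gh_f))^5.2]^0.04
LQ²/(gh_f) = 1.055; L/(gh_f) = 25.85
Term 1 = ε^1.25·(…)^4.75 = 7.91×10^-8; Term 2 = ν·Q^9.4·(…)^5.2 = 9.41×10^-6
D = 0.66·(7.91×10^-8 + 9.41×10^-6)^0.04 = 0.4156 m = 416 mm
Check: V = 1.49 m/s, Re = 4.30×10^5, f = 0.01351, h_f = 3.37 m ≈ 3.62 m ✓

D ≈ 416 mm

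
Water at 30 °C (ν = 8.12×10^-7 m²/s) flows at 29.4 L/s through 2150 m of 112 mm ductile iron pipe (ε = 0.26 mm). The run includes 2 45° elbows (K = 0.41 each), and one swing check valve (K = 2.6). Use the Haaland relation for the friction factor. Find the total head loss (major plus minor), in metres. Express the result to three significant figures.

V = 4Q/(πD²) = 2.984 m/s; V²/2g = 0.4539 m
Re = 4.12×10^5, ε/D = 0.00232 → f = 0.02478 (Haaland)
Major: h_f = f(L/D)·V²/2g = 0.02478·19196·0.4539 = 215.9 m
Minor: ΣK = 3.42; h_m = ΣK·V²/2g = 1.552 m
Total H_L = 215.9 + 1.552 = 217.4 m

H_L ≈ 217 m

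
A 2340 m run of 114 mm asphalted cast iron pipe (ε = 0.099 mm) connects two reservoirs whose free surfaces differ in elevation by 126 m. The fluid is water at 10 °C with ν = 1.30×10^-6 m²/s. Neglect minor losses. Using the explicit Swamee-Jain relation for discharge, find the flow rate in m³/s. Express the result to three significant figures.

Q ≈ 0.0248 m³/s

Swamee-Jain (Type II): Q = -0.965·√(gD⁵h_f/L)·ln[ε/(3.7D) + √(3.17ν²L/(gD³h_f))]
√(gD⁵h_f/L) = √(9.81·0.114⁵·126/2340) = 0.003189
ε/(3.7D) = 2.35×10^-4; √(3.17ν²L/(gD³h_f)) = 8.27×10^-5
Q = -0.965·0.003189·ln(3.174×10^-4) = 0.02479 m³/s
Check: V = 2.43 m/s, Re = 2.13×10^5, f = 0.02057, h_f = 127 m ≈ 126 m ✓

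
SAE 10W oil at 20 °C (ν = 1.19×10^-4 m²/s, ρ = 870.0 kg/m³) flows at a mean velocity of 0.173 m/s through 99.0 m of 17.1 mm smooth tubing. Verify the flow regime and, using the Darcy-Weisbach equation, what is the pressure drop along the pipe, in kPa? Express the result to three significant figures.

Re = VD/ν = 0.173·0.01710/1.19×10^-4 = 24.9 → laminar (Re < 2300)
f = 64/Re = 2.574
h_f = f(L/D)V²/(2g) = 2.574·(99.0/0.01710)·0.173²/(2·9.81) = 22.74 m
Δp = ρg·h_f = 870.0·9.81·22.74 = 194.0 kPa

Δp ≈ 194 kPa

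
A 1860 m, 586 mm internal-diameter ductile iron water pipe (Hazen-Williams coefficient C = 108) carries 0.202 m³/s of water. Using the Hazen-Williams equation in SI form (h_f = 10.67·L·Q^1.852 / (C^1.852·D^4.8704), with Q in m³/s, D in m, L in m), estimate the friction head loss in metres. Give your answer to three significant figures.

h_f = 10.67·1860·0.202^1.852 / (108^1.852·0.586^4.8704) = 2.375 m

h_f ≈ 2.38 m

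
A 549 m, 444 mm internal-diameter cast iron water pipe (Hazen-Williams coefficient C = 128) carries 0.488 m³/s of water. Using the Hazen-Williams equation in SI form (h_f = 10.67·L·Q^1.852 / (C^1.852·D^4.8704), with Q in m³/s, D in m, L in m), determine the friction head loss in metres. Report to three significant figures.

h_f ≈ 10.1 m

h_f = 10.67·549·0.488^1.852 / (128^1.852·0.444^4.8704) = 10.13 m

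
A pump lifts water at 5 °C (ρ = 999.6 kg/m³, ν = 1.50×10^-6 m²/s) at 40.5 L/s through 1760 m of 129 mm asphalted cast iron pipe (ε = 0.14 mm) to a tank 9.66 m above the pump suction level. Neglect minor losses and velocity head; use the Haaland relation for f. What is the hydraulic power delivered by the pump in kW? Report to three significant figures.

P_hyd ≈ 59.4 kW

V = 4Q/(πD²) = 3.099 m/s; Re = 2.66×10^5; ε/D = 0.00109; f = 0.02097
h_f = f(L/D)V²/2g = 140.0 m
Total head H = z + h_f = 9.66 + 140.0 = 149.7 m
P_hyd = ρgQH = 999.6·9.81·0.0405·149.7 = 59.45 kW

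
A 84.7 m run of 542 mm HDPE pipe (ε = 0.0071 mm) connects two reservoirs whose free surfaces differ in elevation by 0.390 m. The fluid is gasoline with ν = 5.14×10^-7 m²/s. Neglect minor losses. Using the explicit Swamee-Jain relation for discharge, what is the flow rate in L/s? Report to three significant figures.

Q ≈ 495 L/s

Swamee-Jain (Type II): Q = -0.965·√(gD⁵h_f/L)·ln[ε/(3.7D) + √(3.17ν²L/(gD³h_f))]
√(gD⁵h_f/L) = √(9.81·0.542⁵·0.390/84.7) = 0.04596
ε/(3.7D) = 3.54×10^-6; √(3.17ν²L/(gD³h_f)) = 1.08×10^-5
Q = -0.965·0.04596·ln(1.433×10^-5) = 0.4947 m³/s
Check: V = 2.14 m/s, Re = 2.26×10^6, f = 0.01068, h_f = 0.391 m ≈ 0.390 m ✓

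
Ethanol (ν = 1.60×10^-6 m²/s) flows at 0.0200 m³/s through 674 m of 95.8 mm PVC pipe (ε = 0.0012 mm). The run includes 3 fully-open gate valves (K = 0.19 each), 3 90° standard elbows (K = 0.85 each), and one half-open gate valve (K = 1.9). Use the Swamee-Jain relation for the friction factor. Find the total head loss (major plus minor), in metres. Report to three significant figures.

H_L ≈ 46.7 m

V = 4Q/(πD²) = 2.775 m/s; V²/2g = 0.3924 m
Re = 1.66×10^5, ε/D = 1.25×10^-5 → f = 0.01621 (Swamee-Jain)
Major: h_f = f(L/D)·V²/2g = 0.01621·7035·0.3924 = 44.76 m
Minor: ΣK = 5.02; h_m = ΣK·V²/2g = 1.970 m
Total H_L = 44.76 + 1.970 = 46.73 m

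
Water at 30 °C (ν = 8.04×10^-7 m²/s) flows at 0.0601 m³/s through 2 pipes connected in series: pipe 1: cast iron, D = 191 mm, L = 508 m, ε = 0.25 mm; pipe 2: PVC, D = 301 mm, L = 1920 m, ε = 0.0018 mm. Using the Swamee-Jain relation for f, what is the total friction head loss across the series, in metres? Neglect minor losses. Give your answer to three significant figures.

Pipe 1: V = 2.098 m/s, Re = 4.98×10^5, ε/D = 0.00131, f = 0.02160, h_1 = f(L/D)V²/2g = 12.89 m
Pipe 2: V = 0.8446 m/s, Re = 3.16×10^5, ε/D = 5.98×10^-6, f = 0.01431, h_2 = f(L/D)V²/2g = 3.318 m
Series → Q common, losses add: H = Σh = 16.20 m

H ≈ 16.2 m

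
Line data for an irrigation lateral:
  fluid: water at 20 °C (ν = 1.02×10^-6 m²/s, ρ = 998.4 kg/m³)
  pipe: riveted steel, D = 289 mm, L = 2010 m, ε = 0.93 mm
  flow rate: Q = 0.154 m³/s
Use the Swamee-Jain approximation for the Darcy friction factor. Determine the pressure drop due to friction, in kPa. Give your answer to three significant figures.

Δp ≈ 516 kPa

V = 4Q/(πD²) = 4·0.154/(π·0.289²) = 2.348 m/s
Re = VD/ν = 2.348·0.289/1.02×10^-6 = 6.65×10^5 → turbulent
ε/D = 0.93/289 = 0.00322
Swamee-Jain: f = 0.02697
h_f = f(L/D)V²/(2g) = 0.02697·(2010/0.289)·2.348²/(2·9.81) = 52.70 m
Δp = ρg·h_f = 998.4·9.81·52.70 = 516.1 kPa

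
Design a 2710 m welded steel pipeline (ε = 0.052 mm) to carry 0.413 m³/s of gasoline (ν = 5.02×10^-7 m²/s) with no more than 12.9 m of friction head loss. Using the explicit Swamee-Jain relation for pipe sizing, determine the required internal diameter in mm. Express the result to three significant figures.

Swamee-Jain (Type III): D = 0.66·[ε^1.25·(LQ²/(gh_f))^4.75 + ν·Q^9.4·(L/(gh_f))^5.2]^0.04
LQ²/(gh_f) = 3.653; L/(gh_f) = 21.41
Term 1 = ε^1.25·(…)^4.75 = 0.00208; Term 2 = ν·Q^9.4·(…)^5.2 = 0.00102
D = 0.66·(0.00208 + 0.00102)^0.04 = 0.5238 m = 524 mm
Check: V = 1.92 m/s, Re = 2.00×10^6, f = 0.01287, h_f = 12.5 m ≈ 12.9 m ✓

D ≈ 524 mm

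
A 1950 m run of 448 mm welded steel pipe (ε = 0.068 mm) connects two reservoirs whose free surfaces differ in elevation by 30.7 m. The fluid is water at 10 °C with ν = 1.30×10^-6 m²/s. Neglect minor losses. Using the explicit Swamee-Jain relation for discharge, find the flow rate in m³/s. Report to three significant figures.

Q ≈ 0.495 m³/s

Swamee-Jain (Type II): Q = -0.965·√(gD⁵h_f/L)·ln[ε/(3.7D) + √(3.17ν²L/(gD³h_f))]
√(gD⁵h_f/L) = √(9.81·0.448⁵·30.7/1950) = 0.05279
ε/(3.7D) = 4.10×10^-5; √(3.17ν²L/(gD³h_f)) = 1.96×10^-5
Q = -0.965·0.05279·ln(6.066×10^-5) = 0.4947 m³/s
Check: V = 3.14 m/s, Re = 1.08×10^6, f = 0.01414, h_f = 30.9 m ≈ 30.7 m ✓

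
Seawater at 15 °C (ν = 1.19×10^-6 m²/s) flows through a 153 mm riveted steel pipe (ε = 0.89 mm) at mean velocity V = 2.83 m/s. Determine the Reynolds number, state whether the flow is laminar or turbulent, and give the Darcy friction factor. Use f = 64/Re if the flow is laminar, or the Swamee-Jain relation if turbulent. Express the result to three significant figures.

Re ≈ 3.64×10^5; turbulent; f ≈ 0.0322

Re = VD/ν = 2.830·0.153/1.19×10^-6 = 3.64×10^5
Re > 4000 → turbulent; ε/D = 0.00582
Swamee-Jain: f = 0.03216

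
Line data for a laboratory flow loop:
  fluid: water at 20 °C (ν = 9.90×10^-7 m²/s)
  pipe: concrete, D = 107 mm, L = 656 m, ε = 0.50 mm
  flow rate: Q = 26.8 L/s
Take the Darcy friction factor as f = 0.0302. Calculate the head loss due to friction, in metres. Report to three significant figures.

V = 4Q/(πD²) = 4·0.0268/(π·0.107²) = 2.980 m/s
h_f = f(L/D)V²/(2g) = 0.03020·(656/0.107)·2.980²/(2·9.81) = 83.83 m

h_f ≈ 83.8 m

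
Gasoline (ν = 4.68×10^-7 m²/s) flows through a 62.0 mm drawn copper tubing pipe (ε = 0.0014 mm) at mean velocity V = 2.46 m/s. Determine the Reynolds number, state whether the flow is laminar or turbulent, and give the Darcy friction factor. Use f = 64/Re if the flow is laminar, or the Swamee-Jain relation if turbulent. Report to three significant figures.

Re ≈ 3.26×10^5; turbulent; f ≈ 0.0144

Re = VD/ν = 2.460·0.0620/4.68×10^-7 = 3.26×10^5
Re > 4000 → turbulent; ε/D = 2.26×10^-5
Swamee-Jain: f = 0.01443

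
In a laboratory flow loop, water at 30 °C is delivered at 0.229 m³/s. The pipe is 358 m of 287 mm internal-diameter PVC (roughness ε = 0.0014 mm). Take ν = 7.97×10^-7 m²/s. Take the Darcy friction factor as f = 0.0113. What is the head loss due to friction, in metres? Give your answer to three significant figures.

V = 4Q/(πD²) = 4·0.229/(π·0.287²) = 3.540 m/s
h_f = f(L/D)V²/(2g) = 0.01130·(358/0.287)·3.540²/(2·9.81) = 9.002 m

h_f ≈ 9.00 m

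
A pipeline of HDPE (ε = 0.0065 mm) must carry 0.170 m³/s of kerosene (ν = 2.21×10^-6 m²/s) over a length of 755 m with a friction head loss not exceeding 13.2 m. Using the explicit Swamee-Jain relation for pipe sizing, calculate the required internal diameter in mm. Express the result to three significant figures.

Swamee-Jain (Type III): D = 0.66·[ε^1.25·(LQ²/(gh_f))^4.75 + ν·Q^9.4·(L/(gh_f))^5.2]^0.04
LQ²/(gh_f) = 0.1685; L/(gh_f) = 5.830
Term 1 = ε^1.25·(…)^4.75 = 6.96×10^-11; Term 2 = ν·Q^9.4·(…)^5.2 = 1.24×10^-9
D = 0.66·(6.96×10^-11 + 1.24×10^-9)^0.04 = 0.2912 m = 291 mm
Check: V = 2.55 m/s, Re = 3.36×10^5, f = 0.01435, h_f = 12.4 m ≈ 13.2 m ✓

D ≈ 291 mm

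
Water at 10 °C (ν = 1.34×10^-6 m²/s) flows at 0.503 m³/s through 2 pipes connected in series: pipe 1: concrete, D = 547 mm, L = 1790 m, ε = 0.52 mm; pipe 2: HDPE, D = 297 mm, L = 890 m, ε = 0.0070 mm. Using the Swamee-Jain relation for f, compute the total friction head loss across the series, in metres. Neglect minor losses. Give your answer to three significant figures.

H ≈ 107 m

Pipe 1: V = 2.140 m/s, Re = 8.74×10^5, ε/D = 9.51×10^-4, f = 0.01985, h_1 = f(L/D)V²/2g = 15.17 m
Pipe 2: V = 7.260 m/s, Re = 1.61×10^6, ε/D = 2.36×10^-5, f = 0.01145, h_2 = f(L/D)V²/2g = 92.20 m
Series → Q common, losses add: H = Σh = 107.4 m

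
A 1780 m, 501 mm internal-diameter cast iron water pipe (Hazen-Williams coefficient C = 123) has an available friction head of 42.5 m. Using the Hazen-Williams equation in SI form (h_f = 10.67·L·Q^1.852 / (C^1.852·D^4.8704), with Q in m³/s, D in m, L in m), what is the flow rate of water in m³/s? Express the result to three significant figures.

Q ≈ 0.741 m³/s

Rearranging: Q = [h_f·C^1.852·D^4.8704 / (10.67·L)]^(1/1.852)
Q = [42.5·123^1.852·0.501^4.8704 / (10.67·1780)]^0.540 = 0.7405 m³/s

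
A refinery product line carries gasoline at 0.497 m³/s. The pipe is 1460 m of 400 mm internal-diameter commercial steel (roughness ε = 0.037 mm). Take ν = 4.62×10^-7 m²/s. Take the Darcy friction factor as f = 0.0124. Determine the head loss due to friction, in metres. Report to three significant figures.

V = 4Q/(πD²) = 4·0.497/(π·0.400²) = 3.955 m/s
h_f = f(L/D)V²/(2g) = 0.01240·(1460/0.400)·3.955²/(2·9.81) = 36.08 m

h_f ≈ 36.1 m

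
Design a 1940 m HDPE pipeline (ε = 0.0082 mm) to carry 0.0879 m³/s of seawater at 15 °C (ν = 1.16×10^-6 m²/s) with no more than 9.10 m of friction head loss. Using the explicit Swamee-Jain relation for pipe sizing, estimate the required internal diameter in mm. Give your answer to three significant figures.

Swamee-Jain (Type III): D = 0.66·[ε^1.25·(LQ²/(gh_f))^4.75 + ν·Q^9.4·(L/(gh_f))^5.2]^0.04
LQ²/(gh_f) = 0.1679; L/(gh_f) = 21.73
Term 1 = ε^1.25·(…)^4.75 = 9.15×10^-11; Term 2 = ν·Q^9.4·(…)^5.2 = 1.23×10^-9
D = 0.66·(9.15×10^-11 + 1.23×10^-9)^0.04 = 0.2914 m = 291 mm
Check: V = 1.32 m/s, Re = 3.31×10^5, f = 0.01446, h_f = 8.53 m ≈ 9.10 m ✓

D ≈ 291 mm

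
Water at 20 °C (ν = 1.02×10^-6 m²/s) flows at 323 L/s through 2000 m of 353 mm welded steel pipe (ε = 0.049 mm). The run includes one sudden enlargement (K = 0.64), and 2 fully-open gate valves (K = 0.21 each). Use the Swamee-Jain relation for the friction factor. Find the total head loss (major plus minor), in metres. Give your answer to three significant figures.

V = 4Q/(πD²) = 3.300 m/s; V²/2g = 0.5552 m
Re = 1.14×10^6, ε/D = 1.39×10^-4 → f = 0.01392 (Swamee-Jain)
Major: h_f = f(L/D)·V²/2g = 0.01392·5666·0.5552 = 43.78 m
Minor: ΣK = 1.06; h_m = ΣK·V²/2g = 0.5885 m
Total H_L = 43.78 + 0.5885 = 44.37 m

H_L ≈ 44.4 m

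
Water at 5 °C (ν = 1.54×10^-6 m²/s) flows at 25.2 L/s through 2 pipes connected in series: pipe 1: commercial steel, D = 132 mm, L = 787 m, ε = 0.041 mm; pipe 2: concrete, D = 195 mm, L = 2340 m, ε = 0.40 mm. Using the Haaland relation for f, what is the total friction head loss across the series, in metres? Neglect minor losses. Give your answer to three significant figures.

H ≈ 29.5 m

Pipe 1: V = 1.841 m/s, Re = 1.58×10^5, ε/D = 3.11×10^-4, f = 0.01807, h_1 = f(L/D)V²/2g = 18.62 m
Pipe 2: V = 0.8438 m/s, Re = 1.07×10^5, ε/D = 0.00205, f = 0.02502, h_2 = f(L/D)V²/2g = 10.90 m
Series → Q common, losses add: H = Σh = 29.52 m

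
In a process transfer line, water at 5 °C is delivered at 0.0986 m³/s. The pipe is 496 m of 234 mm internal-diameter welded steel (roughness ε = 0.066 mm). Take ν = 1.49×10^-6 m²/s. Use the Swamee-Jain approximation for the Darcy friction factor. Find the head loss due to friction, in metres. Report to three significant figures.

h_f ≈ 9.46 m

V = 4Q/(πD²) = 4·0.0986/(π·0.234²) = 2.293 m/s
Re = VD/ν = 2.293·0.234/1.49×10^-6 = 3.60×10^5 → turbulent
ε/D = 0.066/234 = 2.82×10^-4
Swamee-Jain: f = 0.01665
h_f = f(L/D)V²/(2g) = 0.01665·(496/0.234)·2.293²/(2·9.81) = 9.458 m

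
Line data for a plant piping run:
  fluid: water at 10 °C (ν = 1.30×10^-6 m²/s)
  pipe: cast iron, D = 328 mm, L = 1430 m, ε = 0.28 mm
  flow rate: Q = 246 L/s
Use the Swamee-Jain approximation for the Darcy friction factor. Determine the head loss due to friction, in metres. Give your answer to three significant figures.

h_f ≈ 36.7 m

V = 4Q/(πD²) = 4·0.246/(π·0.328²) = 2.911 m/s
Re = VD/ν = 2.911·0.328/1.30×10^-6 = 7.35×10^5 → turbulent
ε/D = 0.28/328 = 8.54×10^-4
Swamee-Jain: f = 0.01947
h_f = f(L/D)V²/(2g) = 0.01947·(1430/0.328)·2.911²/(2·9.81) = 36.67 m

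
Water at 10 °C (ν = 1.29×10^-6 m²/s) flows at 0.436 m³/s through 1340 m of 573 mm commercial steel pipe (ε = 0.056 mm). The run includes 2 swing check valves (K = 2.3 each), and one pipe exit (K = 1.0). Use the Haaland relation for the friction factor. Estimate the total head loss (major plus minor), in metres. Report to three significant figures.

V = 4Q/(πD²) = 1.691 m/s; V²/2g = 0.1457 m
Re = 7.51×10^5, ε/D = 9.77×10^-5 → f = 0.01364 (Haaland)
Major: h_f = f(L/D)·V²/2g = 0.01364·2339·0.1457 = 4.646 m
Minor: ΣK = 5.60; h_m = ΣK·V²/2g = 0.8160 m
Total H_L = 4.646 + 0.8160 = 5.462 m

H_L ≈ 5.46 m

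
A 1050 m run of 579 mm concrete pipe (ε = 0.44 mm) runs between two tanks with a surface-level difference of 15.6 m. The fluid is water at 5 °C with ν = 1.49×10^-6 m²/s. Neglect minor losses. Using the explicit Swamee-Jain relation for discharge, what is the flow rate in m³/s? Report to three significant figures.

Q ≈ 0.791 m³/s

Swamee-Jain (Type II): Q = -0.965·√(gD⁵h_f/L)·ln[ε/(3.7D) + √(3.17ν²L/(gD³h_f))]
√(gD⁵h_f/L) = √(9.81·0.579⁵·15.6/1050) = 0.09739
ε/(3.7D) = 2.05×10^-4; √(3.17ν²L/(gD³h_f)) = 1.58×10^-5
Q = -0.965·0.09739·ln(2.212×10^-4) = 0.7910 m³/s
Check: V = 3.00 m/s, Re = 1.17×10^6, f = 0.01879, h_f = 15.7 m ≈ 15.6 m ✓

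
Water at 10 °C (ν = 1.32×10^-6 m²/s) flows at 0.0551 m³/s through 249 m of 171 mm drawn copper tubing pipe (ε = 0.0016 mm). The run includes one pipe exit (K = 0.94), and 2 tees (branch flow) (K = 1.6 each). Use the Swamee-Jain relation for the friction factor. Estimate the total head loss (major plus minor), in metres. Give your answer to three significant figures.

H_L ≈ 7.36 m

V = 4Q/(πD²) = 2.399 m/s; V²/2g = 0.2934 m
Re = 3.11×10^5, ε/D = 9.36×10^-6 → f = 0.01439 (Swamee-Jain)
Major: h_f = f(L/D)·V²/2g = 0.01439·1456·0.2934 = 6.148 m
Minor: ΣK = 4.14; h_m = ΣK·V²/2g = 1.215 m
Total H_L = 6.148 + 1.215 = 7.363 m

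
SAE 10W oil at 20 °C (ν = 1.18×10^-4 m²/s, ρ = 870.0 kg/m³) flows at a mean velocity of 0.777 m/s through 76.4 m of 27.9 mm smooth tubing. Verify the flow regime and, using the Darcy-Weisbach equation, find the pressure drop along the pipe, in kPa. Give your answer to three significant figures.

Δp ≈ 251 kPa

Re = VD/ν = 0.777·0.02790/1.18×10^-4 = 184 → laminar (Re < 2300)
f = 64/Re = 0.3484
h_f = f(L/D)V²/(2g) = 0.3484·(76.4/0.02790)·0.777²/(2·9.81) = 29.35 m
Δp = ρg·h_f = 870.0·9.81·29.35 = 250.5 kPa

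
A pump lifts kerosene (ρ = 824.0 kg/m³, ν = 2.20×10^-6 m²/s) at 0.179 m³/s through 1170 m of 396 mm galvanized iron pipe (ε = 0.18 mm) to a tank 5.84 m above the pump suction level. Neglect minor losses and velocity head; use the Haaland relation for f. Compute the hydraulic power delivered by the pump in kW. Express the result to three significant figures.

V = 4Q/(πD²) = 1.453 m/s; Re = 2.62×10^5; ε/D = 4.55×10^-4; f = 0.01798
h_f = f(L/D)V²/2g = 5.720 m
Total head H = z + h_f = 5.84 + 5.720 = 11.56 m
P_hyd = ρgQH = 824.0·9.81·0.179·11.56 = 16.73 kW

P_hyd ≈ 16.7 kW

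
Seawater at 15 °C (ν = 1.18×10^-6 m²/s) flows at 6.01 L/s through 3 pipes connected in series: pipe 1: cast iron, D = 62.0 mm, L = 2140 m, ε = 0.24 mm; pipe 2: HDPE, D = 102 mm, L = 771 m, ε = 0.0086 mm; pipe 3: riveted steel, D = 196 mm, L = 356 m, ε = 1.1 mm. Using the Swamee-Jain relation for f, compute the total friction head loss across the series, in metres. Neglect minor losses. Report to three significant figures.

H ≈ 210 m

Pipe 1: V = 1.991 m/s, Re = 1.05×10^5, ε/D = 0.00387, f = 0.02945, h_1 = f(L/D)V²/2g = 205.3 m
Pipe 2: V = 0.7355 m/s, Re = 6.36×10^4, ε/D = 8.43×10^-5, f = 0.02007, h_2 = f(L/D)V²/2g = 4.183 m
Pipe 3: V = 0.1992 m/s, Re = 3.31×10^4, ε/D = 0.00561, f = 0.03436, h_3 = f(L/D)V²/2g = 0.1262 m
Series → Q common, losses add: H = Σh = 209.6 m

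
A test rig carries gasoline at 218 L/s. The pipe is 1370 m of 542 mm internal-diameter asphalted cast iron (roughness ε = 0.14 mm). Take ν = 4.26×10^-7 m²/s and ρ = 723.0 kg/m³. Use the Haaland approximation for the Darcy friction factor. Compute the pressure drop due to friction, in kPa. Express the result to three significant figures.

V = 4Q/(πD²) = 4·0.218/(π·0.542²) = 0.9449 m/s
Re = VD/ν = 0.9449·0.542/4.26×10^-7 = 1.20×10^6 → turbulent
ε/D = 0.14/542 = 2.58×10^-4
Haaland: f = 0.01510
h_f = f(L/D)V²/(2g) = 0.01510·(1370/0.542)·0.9449²/(2·9.81) = 1.736 m
Δp = ρg·h_f = 723.0·9.81·1.736 = 12.32 kPa

Δp ≈ 12.3 kPa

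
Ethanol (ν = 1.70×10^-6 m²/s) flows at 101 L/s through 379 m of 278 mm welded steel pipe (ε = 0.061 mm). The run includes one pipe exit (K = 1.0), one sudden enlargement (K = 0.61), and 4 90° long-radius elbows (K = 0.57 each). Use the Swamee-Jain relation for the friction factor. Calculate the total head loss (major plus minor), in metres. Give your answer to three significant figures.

V = 4Q/(πD²) = 1.664 m/s; V²/2g = 0.1411 m
Re = 2.72×10^5, ε/D = 2.19×10^-4 → f = 0.01664 (Swamee-Jain)
Major: h_f = f(L/D)·V²/2g = 0.01664·1363·0.1411 = 3.201 m
Minor: ΣK = 3.89; h_m = ΣK·V²/2g = 0.5490 m
Total H_L = 3.201 + 0.5490 = 3.750 m

H_L ≈ 3.75 m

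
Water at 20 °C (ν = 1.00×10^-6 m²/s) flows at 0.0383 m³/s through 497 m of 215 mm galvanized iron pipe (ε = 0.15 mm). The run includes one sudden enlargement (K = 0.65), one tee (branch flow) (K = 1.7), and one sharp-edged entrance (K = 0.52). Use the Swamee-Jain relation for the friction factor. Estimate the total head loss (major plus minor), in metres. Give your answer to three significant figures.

H_L ≈ 2.75 m

V = 4Q/(πD²) = 1.055 m/s; V²/2g = 0.05672 m
Re = 2.27×10^5, ε/D = 6.98×10^-4 → f = 0.01973 (Swamee-Jain)
Major: h_f = f(L/D)·V²/2g = 0.01973·2312·0.05672 = 2.587 m
Minor: ΣK = 2.87; h_m = ΣK·V²/2g = 0.1628 m
Total H_L = 2.587 + 0.1628 = 2.749 m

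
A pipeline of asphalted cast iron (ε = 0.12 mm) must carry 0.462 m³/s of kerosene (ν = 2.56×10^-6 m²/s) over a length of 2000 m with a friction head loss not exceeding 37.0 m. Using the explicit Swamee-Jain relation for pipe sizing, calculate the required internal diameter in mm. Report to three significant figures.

Swamee-Jain (Type III): D = 0.66·[ε^1.25·(LQ²/(gh_f))^4.75 + ν·Q^9.4·(L/(gh_f))^5.2]^0.04
LQ²/(gh_f) = 1.176; L/(gh_f) = 5.510
Term 1 = ε^1.25·(…)^4.75 = 2.71×10^-5; Term 2 = ν·Q^9.4·(…)^5.2 = 1.29×10^-5
D = 0.66·(2.71×10^-5 + 1.29×10^-5)^0.04 = 0.4402 m = 440 mm
Check: V = 3.04 m/s, Re = 5.22×10^5, f = 0.01610, h_f = 34.4 m ≈ 37.0 m ✓

D ≈ 440 mm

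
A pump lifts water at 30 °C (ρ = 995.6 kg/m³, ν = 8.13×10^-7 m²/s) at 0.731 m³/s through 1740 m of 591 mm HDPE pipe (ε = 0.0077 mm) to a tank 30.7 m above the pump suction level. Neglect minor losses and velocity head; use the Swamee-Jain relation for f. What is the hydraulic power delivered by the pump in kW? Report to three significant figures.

V = 4Q/(πD²) = 2.665 m/s; Re = 1.94×10^6; ε/D = 1.30×10^-5; f = 0.01088
h_f = f(L/D)V²/2g = 11.60 m
Total head H = z + h_f = 30.7 + 11.60 = 42.30 m
P_hyd = ρgQH = 995.6·9.81·0.731·42.30 = 302.0 kW

P_hyd ≈ 302 kW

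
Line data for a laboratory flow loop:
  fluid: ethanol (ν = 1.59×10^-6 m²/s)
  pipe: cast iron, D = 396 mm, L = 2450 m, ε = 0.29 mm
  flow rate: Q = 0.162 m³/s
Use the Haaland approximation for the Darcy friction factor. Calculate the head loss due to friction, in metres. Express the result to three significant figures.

h_f ≈ 10.5 m

V = 4Q/(πD²) = 4·0.162/(π·0.396²) = 1.315 m/s
Re = VD/ν = 1.315·0.396/1.59×10^-6 = 3.28×10^5 → turbulent
ε/D = 0.29/396 = 7.32×10^-4
Haaland: f = 0.01923
h_f = f(L/D)V²/(2g) = 0.01923·(2450/0.396)·1.315²/(2·9.81) = 10.49 m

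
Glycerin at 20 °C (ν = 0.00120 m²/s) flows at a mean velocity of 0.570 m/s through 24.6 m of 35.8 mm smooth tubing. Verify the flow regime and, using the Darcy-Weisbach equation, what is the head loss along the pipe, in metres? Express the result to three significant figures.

h_f ≈ 42.8 m

Re = VD/ν = 0.570·0.03580/0.00120 = 17.0 → laminar (Re < 2300)
f = 64/Re = 3.764
h_f = f(L/D)V²/(2g) = 3.764·(24.6/0.03580)·0.570²/(2·9.81) = 42.83 m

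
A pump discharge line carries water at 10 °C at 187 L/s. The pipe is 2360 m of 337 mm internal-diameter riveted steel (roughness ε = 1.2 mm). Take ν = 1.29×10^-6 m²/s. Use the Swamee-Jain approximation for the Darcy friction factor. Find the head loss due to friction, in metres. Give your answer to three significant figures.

V = 4Q/(πD²) = 4·0.187/(π·0.337²) = 2.096 m/s
Re = VD/ν = 2.096·0.337/1.29×10^-6 = 5.48×10^5 → turbulent
ε/D = 1.2/337 = 0.00356
Swamee-Jain: f = 0.02779
h_f = f(L/D)V²/(2g) = 0.02779·(2360/0.337)·2.096²/(2·9.81) = 43.60 m

h_f ≈ 43.6 m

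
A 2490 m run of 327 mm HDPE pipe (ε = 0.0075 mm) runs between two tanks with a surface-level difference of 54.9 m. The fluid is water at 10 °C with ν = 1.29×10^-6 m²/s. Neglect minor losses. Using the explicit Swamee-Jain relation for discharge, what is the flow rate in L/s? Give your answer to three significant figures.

Swamee-Jain (Type II): Q = -0.965·√(gD⁵h_f/L)·ln[ε/(3.7D) + √(3.17ν²L/(gD³h_f))]
√(gD⁵h_f/L) = √(9.81·0.327⁵·54.9/2490) = 0.02844
ε/(3.7D) = 6.20×10^-6; √(3.17ν²L/(gD³h_f)) = 2.64×10^-5
Q = -0.965·0.02844·ln(3.261×10^-5) = 0.2835 m³/s
Check: V = 3.38 m/s, Re = 8.56×10^5, f = 0.01241, h_f = 54.9 m ≈ 54.9 m ✓

Q ≈ 284 L/s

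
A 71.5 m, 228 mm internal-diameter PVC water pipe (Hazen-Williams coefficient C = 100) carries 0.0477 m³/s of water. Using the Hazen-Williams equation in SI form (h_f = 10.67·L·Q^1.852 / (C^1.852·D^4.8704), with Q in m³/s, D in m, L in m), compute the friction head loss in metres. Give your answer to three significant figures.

h_f = 10.67·71.5·0.0477^1.852 / (100^1.852·0.228^4.8704) = 0.7214 m

h_f ≈ 0.721 m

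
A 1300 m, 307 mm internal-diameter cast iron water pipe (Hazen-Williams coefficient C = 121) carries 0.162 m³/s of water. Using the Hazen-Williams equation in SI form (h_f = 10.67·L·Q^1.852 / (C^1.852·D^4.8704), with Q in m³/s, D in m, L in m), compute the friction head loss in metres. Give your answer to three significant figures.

h_f = 10.67·1300·0.162^1.852 / (121^1.852·0.307^4.8704) = 20.83 m

h_f ≈ 20.8 m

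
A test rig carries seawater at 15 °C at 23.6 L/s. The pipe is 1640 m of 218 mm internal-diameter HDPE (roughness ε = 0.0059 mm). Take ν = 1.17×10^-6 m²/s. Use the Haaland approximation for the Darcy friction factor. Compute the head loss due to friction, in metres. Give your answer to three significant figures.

h_f ≈ 2.66 m

V = 4Q/(πD²) = 4·0.0236/(π·0.218²) = 0.6323 m/s
Re = VD/ν = 0.6323·0.218/1.17×10^-6 = 1.18×10^5 → turbulent
ε/D = 0.0059/218 = 2.71×10^-5
Haaland: f = 0.01735
h_f = f(L/D)V²/(2g) = 0.01735·(1640/0.218)·0.6323²/(2·9.81) = 2.659 m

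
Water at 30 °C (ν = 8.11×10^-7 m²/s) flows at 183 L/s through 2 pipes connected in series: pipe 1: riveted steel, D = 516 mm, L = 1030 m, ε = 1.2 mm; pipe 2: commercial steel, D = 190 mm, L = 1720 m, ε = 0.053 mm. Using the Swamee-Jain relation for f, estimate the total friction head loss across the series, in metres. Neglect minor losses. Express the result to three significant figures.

H ≈ 296 m

Pipe 1: V = 0.8751 m/s, Re = 5.57×10^5, ε/D = 0.00233, f = 0.02479, h_1 = f(L/D)V²/2g = 1.931 m
Pipe 2: V = 6.454 m/s, Re = 1.51×10^6, ε/D = 2.79×10^-4, f = 0.01531, h_2 = f(L/D)V²/2g = 294.4 m
Series → Q common, losses add: H = Σh = 296.3 m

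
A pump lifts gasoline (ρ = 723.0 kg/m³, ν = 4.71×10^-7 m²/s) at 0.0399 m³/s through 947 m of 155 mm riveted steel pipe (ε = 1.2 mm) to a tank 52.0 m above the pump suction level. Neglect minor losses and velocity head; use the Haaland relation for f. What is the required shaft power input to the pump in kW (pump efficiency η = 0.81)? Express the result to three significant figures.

V = 4Q/(πD²) = 2.115 m/s; Re = 6.96×10^5; ε/D = 0.00774; f = 0.03499
h_f = f(L/D)V²/2g = 48.72 m
Total head H = z + h_f = 52.0 + 48.72 = 100.7 m
P_hyd = ρgQH = 723.0·9.81·0.0399·100.7 = 28.50 kW
P_shaft = P_hyd/η = 28.50/0.81 = 35.19 kW

P_shaft ≈ 35.2 kW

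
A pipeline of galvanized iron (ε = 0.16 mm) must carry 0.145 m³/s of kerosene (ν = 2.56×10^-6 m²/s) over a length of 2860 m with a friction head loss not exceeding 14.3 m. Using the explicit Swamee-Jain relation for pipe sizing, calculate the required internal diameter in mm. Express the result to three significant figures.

Swamee-Jain (Type III): D = 0.66·[ε^1.25·(LQ²/(gh_f))^4.75 + ν·Q^9.4·(L/(gh_f))^5.2]^0.04
LQ²/(gh_f) = 0.4286; L/(gh_f) = 20.39
Term 1 = ε^1.25·(…)^4.75 = 3.22×10^-7; Term 2 = ν·Q^9.4·(…)^5.2 = 2.16×10^-7
D = 0.66·(3.22×10^-7 + 2.16×10^-7)^0.04 = 0.3705 m = 370 mm
Check: V = 1.35 m/s, Re = 1.95×10^5, f = 0.01861, h_f = 13.3 m ≈ 14.3 m ✓

D ≈ 370 mm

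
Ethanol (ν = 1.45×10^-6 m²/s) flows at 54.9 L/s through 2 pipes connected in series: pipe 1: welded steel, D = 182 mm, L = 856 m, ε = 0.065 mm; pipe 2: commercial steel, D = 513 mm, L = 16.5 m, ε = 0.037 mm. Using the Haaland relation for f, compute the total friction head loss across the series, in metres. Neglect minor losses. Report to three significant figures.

H ≈ 18.5 m

Pipe 1: V = 2.110 m/s, Re = 2.65×10^5, ε/D = 3.57×10^-4, f = 0.01737, h_1 = f(L/D)V²/2g = 18.55 m
Pipe 2: V = 0.2656 m/s, Re = 9.40×10^4, ε/D = 7.21×10^-5, f = 0.01836, h_2 = f(L/D)V²/2g = 0.002123 m
Series → Q common, losses add: H = Σh = 18.55 m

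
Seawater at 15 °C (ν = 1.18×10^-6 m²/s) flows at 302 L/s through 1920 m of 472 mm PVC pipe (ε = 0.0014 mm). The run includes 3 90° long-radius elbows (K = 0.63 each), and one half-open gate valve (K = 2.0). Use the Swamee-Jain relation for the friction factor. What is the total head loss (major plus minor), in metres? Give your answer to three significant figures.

V = 4Q/(πD²) = 1.726 m/s; V²/2g = 0.1518 m
Re = 6.90×10^5, ε/D = 2.97×10^-6 → f = 0.01243 (Swamee-Jain)
Major: h_f = f(L/D)·V²/2g = 0.01243·4068·0.1518 = 7.674 m
Minor: ΣK = 3.89; h_m = ΣK·V²/2g = 0.5906 m
Total H_L = 7.674 + 0.5906 = 8.265 m

H_L ≈ 8.27 m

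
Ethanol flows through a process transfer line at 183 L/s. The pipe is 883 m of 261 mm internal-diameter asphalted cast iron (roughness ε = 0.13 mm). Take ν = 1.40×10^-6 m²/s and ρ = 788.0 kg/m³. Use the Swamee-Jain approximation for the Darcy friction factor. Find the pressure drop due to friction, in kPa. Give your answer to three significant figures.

V = 4Q/(πD²) = 4·0.183/(π·0.261²) = 3.420 m/s
Re = VD/ν = 3.420·0.261/1.40×10^-6 = 6.38×10^5 → turbulent
ε/D = 0.13/261 = 4.98×10^-4
Swamee-Jain: f = 0.01757
h_f = f(L/D)V²/(2g) = 0.01757·(883/0.261)·3.420²/(2·9.81) = 35.44 m
Δp = ρg·h_f = 788.0·9.81·35.44 = 274.0 kPa

Δp ≈ 274 kPa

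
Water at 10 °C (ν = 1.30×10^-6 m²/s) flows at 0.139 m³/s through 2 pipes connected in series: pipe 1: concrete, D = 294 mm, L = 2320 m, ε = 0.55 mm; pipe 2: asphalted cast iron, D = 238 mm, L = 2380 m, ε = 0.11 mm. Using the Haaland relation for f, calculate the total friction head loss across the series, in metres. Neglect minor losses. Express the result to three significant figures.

Pipe 1: V = 2.048 m/s, Re = 4.63×10^5, ε/D = 0.00187, f = 0.02342, h_1 = f(L/D)V²/2g = 39.49 m
Pipe 2: V = 3.124 m/s, Re = 5.72×10^5, ε/D = 4.62×10^-4, f = 0.01723, h_2 = f(L/D)V²/2g = 85.72 m
Series → Q common, losses add: H = Σh = 125.2 m

H ≈ 125 m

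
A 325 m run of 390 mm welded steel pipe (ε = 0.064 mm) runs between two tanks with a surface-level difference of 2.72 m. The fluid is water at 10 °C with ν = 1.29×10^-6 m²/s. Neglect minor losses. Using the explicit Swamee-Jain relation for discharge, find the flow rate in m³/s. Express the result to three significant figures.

Swamee-Jain (Type II): Q = -0.965·√(gD⁵h_f/L)·ln[ε/(3.7D) + √(3.17ν²L/(gD³h_f))]
√(gD⁵h_f/L) = √(9.81·0.390⁵·2.72/325) = 0.02722
ε/(3.7D) = 4.44×10^-5; √(3.17ν²L/(gD³h_f)) = 3.29×10^-5
Q = -0.965·0.02722·ln(7.726×10^-5) = 0.2487 m³/s
Check: V = 2.08 m/s, Re = 6.29×10^5, f = 0.01486, h_f = 2.73 m ≈ 2.72 m ✓

Q ≈ 0.249 m³/s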